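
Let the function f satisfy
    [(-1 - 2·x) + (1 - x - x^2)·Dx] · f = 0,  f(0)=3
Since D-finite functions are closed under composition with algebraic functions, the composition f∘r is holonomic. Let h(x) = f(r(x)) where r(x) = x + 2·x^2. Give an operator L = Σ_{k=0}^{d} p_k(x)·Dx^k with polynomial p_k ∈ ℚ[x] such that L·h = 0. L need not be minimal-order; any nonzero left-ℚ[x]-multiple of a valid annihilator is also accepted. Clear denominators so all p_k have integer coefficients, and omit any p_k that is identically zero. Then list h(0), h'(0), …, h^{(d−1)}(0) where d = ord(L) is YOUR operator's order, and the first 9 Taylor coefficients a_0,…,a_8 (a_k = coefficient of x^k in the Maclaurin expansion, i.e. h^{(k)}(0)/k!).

L = (1 + 6·x + 12·x^2 + 16·x^3) + (-1 + x + 3·x^2 + 4·x^3 + 4·x^4)·Dx  (order 1).
h: a_k = 3, 3, 12, 33, 93, 252, 711, 1971, 5484, …
ICs: h(0) = 3.

f: a_k = 3, 3, 6, 9, 15, 24, 39, 63, 102, …
h₀=f(r): pull back L_f along r ⇒ L₀.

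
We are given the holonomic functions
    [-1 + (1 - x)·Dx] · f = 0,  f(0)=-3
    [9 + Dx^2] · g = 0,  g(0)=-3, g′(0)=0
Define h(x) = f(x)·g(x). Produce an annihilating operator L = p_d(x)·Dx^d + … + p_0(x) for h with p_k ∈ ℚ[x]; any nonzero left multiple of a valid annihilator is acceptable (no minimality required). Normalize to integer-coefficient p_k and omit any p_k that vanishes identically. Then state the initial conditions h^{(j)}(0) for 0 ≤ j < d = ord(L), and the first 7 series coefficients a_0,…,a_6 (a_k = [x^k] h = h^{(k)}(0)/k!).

L = (-9 + 9·x) + 2·Dx + (-1 + x)·Dx^2  (order 2).
h: a_k = 9, 9, -63/2, -63/2, -9/8, -9/8, -819/80, …
ICs: h(0) = 9, h′(0) = 9.

f: a_k = -3, -3, -3, -3, -3, -3, -3, …
g: a_k = -3, 0, 27/2, 0, -81/8, 0, 243/80, …
Sym-product of L_f,L_g gives L₀ (≤ ord 2).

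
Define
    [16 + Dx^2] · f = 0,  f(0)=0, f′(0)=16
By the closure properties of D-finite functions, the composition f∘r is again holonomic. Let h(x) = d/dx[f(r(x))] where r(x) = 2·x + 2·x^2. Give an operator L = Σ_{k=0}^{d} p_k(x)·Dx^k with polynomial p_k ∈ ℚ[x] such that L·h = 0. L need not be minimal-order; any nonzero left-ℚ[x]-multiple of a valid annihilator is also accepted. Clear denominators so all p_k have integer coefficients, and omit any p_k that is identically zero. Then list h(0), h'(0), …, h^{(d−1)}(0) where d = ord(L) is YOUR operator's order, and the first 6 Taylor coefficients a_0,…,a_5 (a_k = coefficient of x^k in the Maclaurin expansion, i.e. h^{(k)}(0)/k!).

L = (76 + 512·x + 1536·x^2 + 2048·x^3 + 1024·x^4) + (-6 - 12·x)·Dx + (1 + 4·x + 4·x^2)·Dx^2  (order 2).
h: a_k = 32, 64, -1024, -4096, 1024/3, 30720, …
ICs: h(0) = 32, h′(0) = 64.

f: a_k = 0, 16, 0, -128/3, 0, 512/15, …
L₀ from L_f via x↦r, Dx↦r'^{-1}Dx.
h₀' ⇒ L via d/dx closure of L₀.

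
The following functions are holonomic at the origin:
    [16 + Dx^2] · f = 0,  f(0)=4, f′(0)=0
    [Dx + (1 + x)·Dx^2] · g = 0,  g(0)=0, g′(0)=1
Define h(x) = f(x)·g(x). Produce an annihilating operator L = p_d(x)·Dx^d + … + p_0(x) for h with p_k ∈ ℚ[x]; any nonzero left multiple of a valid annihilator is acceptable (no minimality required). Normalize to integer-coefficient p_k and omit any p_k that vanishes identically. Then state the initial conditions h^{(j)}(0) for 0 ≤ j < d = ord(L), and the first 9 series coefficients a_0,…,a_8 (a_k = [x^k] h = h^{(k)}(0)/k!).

f: a_k = 4, 0, -32, 0, 128/3, 0, -1024/45, 0, 2048/315, …
g: a_k = 0, 1, -1/2, 1/3, -1/4, 1/5, -1/6, 1/7, -1/8, …
Sym-product of L_f,L_g gives L₀ (≤ ord 4).
L = (15072 + 62976·x + 97024·x^2 + 65536·x^3 + 16384·x^4) + (1984 + 6080·x + 6144·x^2 + 2048·x^3)·Dx + (1950 + 8000·x + 12192·x^2 + 8192·x^3 + 2048·x^4)·Dx^2 + (124 + 380·x + 384·x^2 + 128·x^3)·Dx^3 + (63 + 254·x + 383·x^2 + 256·x^3 + 64·x^4)·Dx^4  (order 4).
h: a_k = 0, 4, -2, -92/3, 15, 164/5, -14, -1508/105, 499/90, …
ICs: h(0) = 0, h′(0) = 4, h′′(0) = -4, h′′′(0) = -184.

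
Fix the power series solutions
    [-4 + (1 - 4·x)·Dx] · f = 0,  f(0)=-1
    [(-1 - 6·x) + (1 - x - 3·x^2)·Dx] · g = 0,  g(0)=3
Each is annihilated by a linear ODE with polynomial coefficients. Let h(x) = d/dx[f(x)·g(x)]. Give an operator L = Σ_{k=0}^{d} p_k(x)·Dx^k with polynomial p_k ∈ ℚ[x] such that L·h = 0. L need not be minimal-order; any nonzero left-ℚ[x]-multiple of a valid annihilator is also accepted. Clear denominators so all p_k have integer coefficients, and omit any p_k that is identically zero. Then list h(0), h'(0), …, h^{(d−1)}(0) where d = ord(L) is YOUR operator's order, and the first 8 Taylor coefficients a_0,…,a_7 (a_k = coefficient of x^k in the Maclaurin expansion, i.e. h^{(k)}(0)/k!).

f: a_k = -1, -4, -16, -64, -256, -1024, -4096, -16384, …
g: a_k = 3, 3, 12, 21, 57, 120, 291, 651, …
Product ⇒ symmetric product L₀, ord ≤ 1.
h₀' ⇒ L via d/dx closure of L₀.
L = (48 - 102·x - 354·x^2 + 192·x^3 + 1728·x^4) + (-5 + 27·x + 21·x^2 - 238·x^3 + 60·x^4 + 432·x^5)·Dx  (order 1).
h: a_k = -15, -144, -927, -5172, -26460, -128754, -605409, -2779776, …
ICs: h(0) = -15.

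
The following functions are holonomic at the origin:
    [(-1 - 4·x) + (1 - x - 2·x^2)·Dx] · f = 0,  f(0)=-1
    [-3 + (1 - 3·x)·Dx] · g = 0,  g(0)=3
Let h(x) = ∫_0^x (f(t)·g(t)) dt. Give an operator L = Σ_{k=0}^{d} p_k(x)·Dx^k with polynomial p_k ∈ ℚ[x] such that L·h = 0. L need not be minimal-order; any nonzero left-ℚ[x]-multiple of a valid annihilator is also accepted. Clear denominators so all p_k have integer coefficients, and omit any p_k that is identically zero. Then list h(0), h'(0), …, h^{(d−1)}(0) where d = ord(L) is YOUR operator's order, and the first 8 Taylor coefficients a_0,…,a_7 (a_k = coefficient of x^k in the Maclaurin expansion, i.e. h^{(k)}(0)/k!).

f: a_k = -1, -1, -3, -5, -11, -21, -43, -85, …
g: a_k = 3, 9, 27, 81, 243, 729, 2187, 6561, …
f·g: L₀ = L_f ⊗_s L_g, ord ≤ 1·1.
h=∫₀ˣh₀: take L = L₀·Dx.
L = (-4 + 2·x + 18·x^2)·Dx + (1 - 4·x + x^2 + 6·x^3)·Dx^2  (order 2).
h: a_k = 0, -3, -6, -15, -75/2, -483/5, -252, -4665/7, …
ICs: h(0) = 0, h′(0) = -3.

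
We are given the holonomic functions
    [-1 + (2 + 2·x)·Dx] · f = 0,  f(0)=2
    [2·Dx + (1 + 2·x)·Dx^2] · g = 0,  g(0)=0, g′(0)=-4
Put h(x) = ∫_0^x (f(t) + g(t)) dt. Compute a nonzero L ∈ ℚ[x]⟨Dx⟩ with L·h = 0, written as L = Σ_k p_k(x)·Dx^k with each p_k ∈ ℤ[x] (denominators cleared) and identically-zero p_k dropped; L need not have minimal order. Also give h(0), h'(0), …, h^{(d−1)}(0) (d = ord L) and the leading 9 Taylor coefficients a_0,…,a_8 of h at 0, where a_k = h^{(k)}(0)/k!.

f: a_k = 2, 1, -1/4, 1/8, -5/64, 7/128, -21/512, 33/1024, -429/16384, …
g: a_k = 0, -4, 4, -16/3, 8, -64/5, 64/3, -256/7, 64, …
L₀ := lclm(L_f,L_g); ord L₀ ≤ 1+2.
h=∫₀ˣh₀: take L = L₀·Dx.
L = (10 + 4·x)·Dx^2 + (29 + 52·x + 20·x^2)·Dx^3 + (6 + 22·x + 24·x^2 + 8·x^3)·Dx^4  (order 4).
h: a_k = 0, 2, -3/2, 5/4, -125/96, 507/320, -2719/1280, 32705/10752, -261913/57344, …
ICs: h(0) = 0, h′(0) = 2, h′′(0) = -3, h′′′(0) = 15/2.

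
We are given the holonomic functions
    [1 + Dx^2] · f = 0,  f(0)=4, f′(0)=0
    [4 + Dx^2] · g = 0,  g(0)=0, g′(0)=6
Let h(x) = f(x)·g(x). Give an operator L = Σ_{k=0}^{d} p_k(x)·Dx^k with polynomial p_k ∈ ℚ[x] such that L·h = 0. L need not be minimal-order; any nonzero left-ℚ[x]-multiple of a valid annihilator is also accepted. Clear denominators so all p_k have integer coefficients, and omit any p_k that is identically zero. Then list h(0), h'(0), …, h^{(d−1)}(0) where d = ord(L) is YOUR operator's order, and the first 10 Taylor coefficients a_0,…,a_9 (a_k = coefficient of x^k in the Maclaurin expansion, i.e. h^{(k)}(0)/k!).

f: a_k = 4, 0, -2, 0, 1/6, 0, -1/180, 0, 1/10080, 0, …
g: a_k = 0, 6, 0, -4, 0, 4/5, 0, -8/105, 0, 4/945, …
Sym-product of L_f,L_g gives L₀ (≤ ord 4).
L = 9 + 10·Dx^2 + Dx^4  (order 4).
h: a_k = 0, 24, 0, -28, 0, 61/5, 0, -547/210, 0, 703/2160, …
ICs: h(0) = 0, h′(0) = 24, h′′(0) = 0, h′′′(0) = -168.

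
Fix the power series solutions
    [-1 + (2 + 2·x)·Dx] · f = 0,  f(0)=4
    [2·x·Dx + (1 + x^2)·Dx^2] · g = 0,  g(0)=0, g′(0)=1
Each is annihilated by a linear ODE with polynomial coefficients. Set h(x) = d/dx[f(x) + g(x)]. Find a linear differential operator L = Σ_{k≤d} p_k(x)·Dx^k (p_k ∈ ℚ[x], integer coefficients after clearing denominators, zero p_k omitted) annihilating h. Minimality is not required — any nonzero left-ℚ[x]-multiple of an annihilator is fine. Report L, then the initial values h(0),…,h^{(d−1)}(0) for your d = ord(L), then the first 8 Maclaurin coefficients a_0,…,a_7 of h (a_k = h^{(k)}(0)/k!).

L = (-4 - 10·x + 12·x^2 + 6·x^3) + (-11 - 16·x + 10·x^2 + 48·x^3 + 21·x^4)·Dx + (-2 + 6·x + 12·x^2 + 12·x^3 + 14·x^4 + 6·x^5)·Dx^2  (order 2).
h: a_k = 3, -1, -1/4, -5/8, 99/64, -63/128, -281/512, -429/1024, …
ICs: h(0) = 3, h′(0) = -1.

f: a_k = 4, 2, -1/2, 1/4, -5/32, 7/64, -21/256, 33/512, …
g: a_k = 0, 1, 0, -1/3, 0, 1/5, 0, -1/7, …
h₀=f+g: left-lcm gives L₀, ord ≤ 3.
Derive L from L₀ (diff closure).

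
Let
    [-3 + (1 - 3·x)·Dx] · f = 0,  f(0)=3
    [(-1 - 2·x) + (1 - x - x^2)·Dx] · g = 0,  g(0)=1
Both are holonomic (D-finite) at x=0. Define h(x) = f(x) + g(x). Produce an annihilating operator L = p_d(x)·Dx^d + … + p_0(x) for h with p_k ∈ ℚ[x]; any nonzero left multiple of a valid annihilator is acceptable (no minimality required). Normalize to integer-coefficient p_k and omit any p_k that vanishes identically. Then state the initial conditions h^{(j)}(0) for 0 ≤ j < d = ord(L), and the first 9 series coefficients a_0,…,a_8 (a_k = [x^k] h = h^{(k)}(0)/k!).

L = (-6 - 36·x + 18·x^2 - 18·x^3) + (14 - 18·x - 24·x^2 + 18·x^3 - 36·x^4)·Dx + (-2 + 10·x - 15·x^2 + 10·x^3 - 9·x^5)·Dx^2  (order 2).
h: a_k = 4, 10, 29, 84, 248, 737, 2200, 6582, 19717, …
ICs: h(0) = 4, h′(0) = 10.

f: a_k = 3, 9, 27, 81, 243, 729, 2187, 6561, 19683, …
g: a_k = 1, 1, 2, 3, 5, 8, 13, 21, 34, …
Sum ⇒ L₀ = lclm(L_f,L_g) in ℚ(x)⟨Dx⟩.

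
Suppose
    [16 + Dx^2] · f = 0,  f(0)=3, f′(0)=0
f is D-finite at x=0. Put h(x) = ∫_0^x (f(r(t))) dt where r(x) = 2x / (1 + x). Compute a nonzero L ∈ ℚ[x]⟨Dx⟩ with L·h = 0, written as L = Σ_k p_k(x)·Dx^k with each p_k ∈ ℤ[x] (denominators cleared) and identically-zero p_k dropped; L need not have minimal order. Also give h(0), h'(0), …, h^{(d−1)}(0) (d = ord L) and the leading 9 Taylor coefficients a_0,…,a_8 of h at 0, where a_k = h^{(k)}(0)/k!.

L = 64·Dx + (2 + 6·x + 6·x^2 + 2·x^3)·Dx^2 + (1 + 4·x + 6·x^2 + 4·x^3 + x^4)·Dx^3  (order 3).
h: a_k = 0, 3, 0, -32, 48, 224/5, -832/3, 53216/105, -1944/5, …
ICs: h(0) = 0, h′(0) = 3, h′′(0) = 0.

f: a_k = 3, 0, -24, 0, 32, 0, -256/15, 0, 512/105, …
f∘r: x↦r, Dx↦Dx/r' in L_f ⇒ L₀.
h=∫₀ˣh₀: take L = L₀·Dx.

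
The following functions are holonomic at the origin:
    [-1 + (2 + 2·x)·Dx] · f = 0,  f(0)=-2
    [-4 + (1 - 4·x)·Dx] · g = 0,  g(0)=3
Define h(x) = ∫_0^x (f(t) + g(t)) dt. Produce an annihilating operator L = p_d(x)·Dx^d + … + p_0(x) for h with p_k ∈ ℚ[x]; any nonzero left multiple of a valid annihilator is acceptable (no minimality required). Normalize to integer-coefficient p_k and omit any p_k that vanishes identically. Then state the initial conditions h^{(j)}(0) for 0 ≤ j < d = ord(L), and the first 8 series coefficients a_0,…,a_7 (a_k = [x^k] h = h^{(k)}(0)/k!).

f: a_k = -2, -1, 1/4, -1/8, 5/64, -7/128, 21/512, -33/1024, …
g: a_k = 3, 12, 48, 192, 768, 3072, 12288, 49152, …
h₀=f+g: left-lcm gives L₀, ord ≤ 2.
h=∫₀ˣh₀: take L = L₀·Dx.
L = (68 + 48·x)·Dx + (-129 - 248·x - 144·x^2)·Dx^2 + (14 - 18·x - 128·x^2 - 96·x^3)·Dx^3  (order 3).
h: a_k = 0, 1, 11/2, 193/12, 1535/32, 49157/320, 393209/768, 6291477/3584, …
ICs: h(0) = 0, h′(0) = 1, h′′(0) = 11.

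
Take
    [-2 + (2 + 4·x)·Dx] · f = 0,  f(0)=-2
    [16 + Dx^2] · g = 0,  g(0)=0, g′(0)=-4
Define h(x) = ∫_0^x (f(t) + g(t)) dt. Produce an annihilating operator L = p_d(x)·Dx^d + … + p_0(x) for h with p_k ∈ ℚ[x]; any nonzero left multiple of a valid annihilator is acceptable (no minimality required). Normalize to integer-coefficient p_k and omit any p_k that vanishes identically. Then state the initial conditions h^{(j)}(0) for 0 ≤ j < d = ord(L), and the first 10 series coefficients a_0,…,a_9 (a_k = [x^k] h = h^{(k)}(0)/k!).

f: a_k = -2, -2, 1, -1, 5/4, -7/4, 21/8, -33/8, 429/64, -715/64, …
g: a_k = 0, -4, 0, 32/3, 0, -128/15, 0, 1024/315, 0, -2048/2835, …
h₀=f+g: left-lcm gives L₀, ord ≤ 3.
Integrate: L := L₀·Dx.
L = (-304 - 1024·x - 1024·x^2)·Dx + (240 + 1504·x + 3072·x^2 + 2048·x^3)·Dx^2 + (-19 - 64·x - 64·x^2)·Dx^3 + (15 + 94·x + 192·x^2 + 128·x^3)·Dx^4  (order 4).
h: a_k = 0, -2, -3, 1/3, 29/12, 1/4, -617/360, 3/8, -2203/20160, 143/192, …
ICs: h(0) = 0, h′(0) = -2, h′′(0) = -6, h′′′(0) = 2.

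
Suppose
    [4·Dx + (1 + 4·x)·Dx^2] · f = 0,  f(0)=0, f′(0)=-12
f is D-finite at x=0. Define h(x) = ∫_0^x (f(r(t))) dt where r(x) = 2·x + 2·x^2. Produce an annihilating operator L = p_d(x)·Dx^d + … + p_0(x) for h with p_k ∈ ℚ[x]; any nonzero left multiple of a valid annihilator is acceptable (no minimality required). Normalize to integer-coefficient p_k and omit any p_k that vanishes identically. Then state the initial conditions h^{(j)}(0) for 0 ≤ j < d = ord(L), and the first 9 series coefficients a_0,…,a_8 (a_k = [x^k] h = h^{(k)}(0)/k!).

L = (6 + 16·x + 16·x^2)·Dx^2 + (1 + 10·x + 24·x^2 + 16·x^3)·Dx^3  (order 3).
h: a_k = 0, 0, -12, 24, -80, 1632/5, -7424/5, 50688/7, -259584/7, …
ICs: h(0) = 0, h′(0) = 0, h′′(0) = -24.

f: a_k = 0, -12, 24, -64, 192, -3072/5, 2048, -49152/7, 24576, …
L₀ from L_f via x↦r, Dx↦r'^{-1}Dx.
∫: right-multiply L₀ by Dx.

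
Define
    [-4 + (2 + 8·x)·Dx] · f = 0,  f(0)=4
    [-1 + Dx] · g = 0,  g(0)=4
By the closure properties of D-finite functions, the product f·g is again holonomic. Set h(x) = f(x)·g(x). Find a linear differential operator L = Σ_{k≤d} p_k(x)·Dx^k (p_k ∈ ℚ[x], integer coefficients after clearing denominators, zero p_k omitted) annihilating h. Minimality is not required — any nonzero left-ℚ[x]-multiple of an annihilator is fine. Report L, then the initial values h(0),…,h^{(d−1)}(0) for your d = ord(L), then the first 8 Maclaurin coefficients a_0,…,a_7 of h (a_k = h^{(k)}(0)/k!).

L = (-3 - 4·x) + (1 + 4·x)·Dx  (order 1).
h: a_k = 16, 48, 8, 152/3, -106, 4742/15, -43487/45, 323377/105, …
ICs: h(0) = 16.

f: a_k = 4, 8, -8, 16, -40, 112, -336, 1056, …
g: a_k = 4, 4, 2, 2/3, 1/6, 1/30, 1/180, 1/1260, …
h₀=f·g: eliminate ⇒ L₀, order ≤ 1·1.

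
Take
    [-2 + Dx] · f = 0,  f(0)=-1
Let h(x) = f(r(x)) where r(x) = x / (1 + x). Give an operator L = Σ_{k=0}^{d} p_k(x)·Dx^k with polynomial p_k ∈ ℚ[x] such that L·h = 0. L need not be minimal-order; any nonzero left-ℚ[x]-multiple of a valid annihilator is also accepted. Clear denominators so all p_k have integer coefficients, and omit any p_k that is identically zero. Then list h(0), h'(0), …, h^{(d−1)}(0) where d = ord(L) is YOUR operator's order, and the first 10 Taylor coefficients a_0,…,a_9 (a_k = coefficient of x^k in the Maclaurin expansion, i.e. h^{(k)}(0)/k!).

L = -2 + (1 + 2·x + x^2)·Dx  (order 1).
h: a_k = -1, -2, 0, 2/3, -2/3, 2/5, -4/45, -10/63, 32/105, -142/405, …
ICs: h(0) = -1.

f: a_k = -1, -2, -2, -4/3, -2/3, -4/15, -4/45, -8/315, -2/315, -4/2835, …
Change of var in L_f (x↦r) gives L₀.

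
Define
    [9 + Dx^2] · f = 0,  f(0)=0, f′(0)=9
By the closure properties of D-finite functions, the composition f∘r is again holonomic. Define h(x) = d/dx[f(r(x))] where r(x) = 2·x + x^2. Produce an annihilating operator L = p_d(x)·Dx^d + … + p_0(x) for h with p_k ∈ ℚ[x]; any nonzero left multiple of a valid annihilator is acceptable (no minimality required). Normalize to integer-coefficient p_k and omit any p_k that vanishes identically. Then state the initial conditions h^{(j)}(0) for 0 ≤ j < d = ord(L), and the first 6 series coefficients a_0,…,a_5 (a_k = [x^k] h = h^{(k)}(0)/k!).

f: a_k = 0, 9, 0, -27/2, 0, 243/40, …
h₀=f(r): pull back L_f along r ⇒ L₀.
h₀' ⇒ L via d/dx closure of L₀.
L = (39 + 144·x + 216·x^2 + 144·x^3 + 36·x^4) + (-3 - 3·x)·Dx + (1 + 2·x + x^2)·Dx^2  (order 2).
h: a_k = 18, 18, -324, -648, 567, 2835, …
ICs: h(0) = 18, h′(0) = 18.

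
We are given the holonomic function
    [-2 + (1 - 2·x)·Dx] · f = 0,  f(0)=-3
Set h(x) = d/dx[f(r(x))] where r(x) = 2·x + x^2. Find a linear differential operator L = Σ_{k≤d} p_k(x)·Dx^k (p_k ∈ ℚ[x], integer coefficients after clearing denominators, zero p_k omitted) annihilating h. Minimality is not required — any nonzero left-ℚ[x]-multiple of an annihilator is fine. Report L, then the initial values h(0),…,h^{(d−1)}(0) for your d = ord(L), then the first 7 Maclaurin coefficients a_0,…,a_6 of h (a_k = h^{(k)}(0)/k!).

f: a_k = -3, -6, -12, -24, -48, -96, -192, …
Substitute x→r, Dx→(1/r')Dx; clear ⇒ L₀.
Derive L from L₀ (diff closure).
L = (9 + 12·x + 6·x^2) + (-1 + 3·x + 6·x^2 + 2·x^3)·Dx  (order 1).
h: a_k = -12, -108, -720, -4272, -23760, -126864, -658560, …
ICs: h(0) = -12.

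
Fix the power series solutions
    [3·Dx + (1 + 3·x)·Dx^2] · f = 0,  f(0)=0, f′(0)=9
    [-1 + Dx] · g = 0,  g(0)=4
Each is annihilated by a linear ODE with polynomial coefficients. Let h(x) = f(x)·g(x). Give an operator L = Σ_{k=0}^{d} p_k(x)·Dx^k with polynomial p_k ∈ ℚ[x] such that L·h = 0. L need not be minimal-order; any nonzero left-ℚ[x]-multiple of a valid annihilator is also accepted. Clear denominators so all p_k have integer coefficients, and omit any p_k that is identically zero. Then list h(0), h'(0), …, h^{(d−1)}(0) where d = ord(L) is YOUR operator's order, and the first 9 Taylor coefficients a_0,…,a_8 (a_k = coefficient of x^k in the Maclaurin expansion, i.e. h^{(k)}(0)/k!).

L = (-2 + 3·x) + (1 - 6·x)·Dx + (1 + 3·x)·Dx^2  (order 2).
h: a_k = 0, 36, -18, 72, -156, 3867/10, -3921/4, 89122/35, -134669/20, …
ICs: h(0) = 0, h′(0) = 36.

f: a_k = 0, 9, -27/2, 27, -243/4, 729/5, -729/2, 6561/7, -19683/8, …
g: a_k = 4, 4, 2, 2/3, 1/6, 1/30, 1/180, 1/1260, 1/10080, …
Sym-product of L_f,L_g gives L₀ (≤ ord 2).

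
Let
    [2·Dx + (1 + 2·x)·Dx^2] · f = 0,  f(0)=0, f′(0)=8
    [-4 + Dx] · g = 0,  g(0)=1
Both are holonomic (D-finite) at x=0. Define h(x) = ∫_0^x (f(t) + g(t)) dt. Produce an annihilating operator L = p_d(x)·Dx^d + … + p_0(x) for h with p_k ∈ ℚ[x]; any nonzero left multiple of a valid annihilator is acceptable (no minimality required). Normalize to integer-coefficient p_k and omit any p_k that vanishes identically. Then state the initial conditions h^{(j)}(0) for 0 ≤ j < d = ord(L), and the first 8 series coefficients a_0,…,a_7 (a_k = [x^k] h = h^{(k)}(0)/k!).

L = (-32 - 32·x)·Dx^2 + (-4 - 32·x - 32·x^2)·Dx^3 + (3 + 10·x + 8·x^2)·Dx^4  (order 4).
h: a_k = 0, 1, 6, 0, 16/3, -16/15, 256/45, -1664/315, …
ICs: h(0) = 0, h′(0) = 1, h′′(0) = 12, h′′′(0) = 0.

f: a_k = 0, 8, -8, 32/3, -16, 128/5, -128/3, 512/7, …
g: a_k = 1, 4, 8, 32/3, 32/3, 128/15, 256/45, 1024/315, …
f+g: L₀ = lclm(L_f,L_g), ord ≤ 2+1.
Integrate: L := L₀·Dx.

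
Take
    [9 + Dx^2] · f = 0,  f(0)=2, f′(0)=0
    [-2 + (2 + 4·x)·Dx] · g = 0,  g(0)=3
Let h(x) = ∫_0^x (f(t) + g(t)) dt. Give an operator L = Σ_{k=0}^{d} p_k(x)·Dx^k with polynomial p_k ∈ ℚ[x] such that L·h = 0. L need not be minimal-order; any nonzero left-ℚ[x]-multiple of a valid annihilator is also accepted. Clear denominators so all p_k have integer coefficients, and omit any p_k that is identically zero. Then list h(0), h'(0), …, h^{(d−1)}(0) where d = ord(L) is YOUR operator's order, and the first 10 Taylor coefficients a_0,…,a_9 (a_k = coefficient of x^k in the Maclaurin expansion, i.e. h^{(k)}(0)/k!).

L = (-54 - 162·x - 162·x^2)·Dx + (36 + 234·x + 486·x^2 + 324·x^3)·Dx^2 + (-6 - 18·x - 18·x^2)·Dx^3 + (4 + 26·x + 54·x^2 + 36·x^3)·Dx^4  (order 4).
h: a_k = 0, 5, 3/2, -7/2, 3/8, 39/40, 7/16, -477/560, 99/128, -4843/4480, …
ICs: h(0) = 0, h′(0) = 5, h′′(0) = 3, h′′′(0) = -21.

f: a_k = 2, 0, -9, 0, 27/4, 0, -81/40, 0, 729/2240, 0, …
g: a_k = 3, 3, -3/2, 3/2, -15/8, 21/8, -63/16, 99/16, -1287/128, 2145/128, …
Sum ⇒ L₀ = lclm(L_f,L_g) in ℚ(x)⟨Dx⟩.
h=∫₀ˣh₀: take L = L₀·Dx.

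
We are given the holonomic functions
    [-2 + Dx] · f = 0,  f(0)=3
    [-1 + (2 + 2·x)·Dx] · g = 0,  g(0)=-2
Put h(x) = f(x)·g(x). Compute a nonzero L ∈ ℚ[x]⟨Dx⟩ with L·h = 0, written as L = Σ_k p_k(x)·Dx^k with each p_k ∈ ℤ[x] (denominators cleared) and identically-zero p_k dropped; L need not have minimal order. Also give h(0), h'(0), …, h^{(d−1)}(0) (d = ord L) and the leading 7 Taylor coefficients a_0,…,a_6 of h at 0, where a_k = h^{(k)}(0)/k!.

f: a_k = 3, 6, 6, 4, 2, 4/5, 4/15, …
g: a_k = -2, -1, 1/4, -1/8, 5/64, -7/128, 21/512, …
f·g: L₀ = L_f ⊗_s L_g, ord ≤ 1·1.
L = (-5 - 4·x) + (2 + 2·x)·Dx  (order 1).
h: a_k = -6, -15, -69/4, -103/8, -449/64, -1949/640, -1643/1536, …
ICs: h(0) = -6.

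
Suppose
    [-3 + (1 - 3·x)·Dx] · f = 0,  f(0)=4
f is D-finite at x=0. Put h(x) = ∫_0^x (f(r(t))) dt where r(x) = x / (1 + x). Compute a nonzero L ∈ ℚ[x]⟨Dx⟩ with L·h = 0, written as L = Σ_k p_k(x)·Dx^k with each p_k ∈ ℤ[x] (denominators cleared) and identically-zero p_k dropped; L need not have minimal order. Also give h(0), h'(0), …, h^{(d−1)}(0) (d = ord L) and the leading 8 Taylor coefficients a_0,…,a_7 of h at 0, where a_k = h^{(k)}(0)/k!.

L = 3·Dx + (-1 + x + 2·x^2)·Dx^2  (order 2).
h: a_k = 0, 4, 6, 8, 12, 96/5, 32, 384/7, …
ICs: h(0) = 0, h′(0) = 4.

f: a_k = 4, 12, 36, 108, 324, 972, 2916, 8748, …
f∘r: x↦r, Dx↦Dx/r' in L_f ⇒ L₀.
h=∫h₀ ⇒ L = L₀·Dx.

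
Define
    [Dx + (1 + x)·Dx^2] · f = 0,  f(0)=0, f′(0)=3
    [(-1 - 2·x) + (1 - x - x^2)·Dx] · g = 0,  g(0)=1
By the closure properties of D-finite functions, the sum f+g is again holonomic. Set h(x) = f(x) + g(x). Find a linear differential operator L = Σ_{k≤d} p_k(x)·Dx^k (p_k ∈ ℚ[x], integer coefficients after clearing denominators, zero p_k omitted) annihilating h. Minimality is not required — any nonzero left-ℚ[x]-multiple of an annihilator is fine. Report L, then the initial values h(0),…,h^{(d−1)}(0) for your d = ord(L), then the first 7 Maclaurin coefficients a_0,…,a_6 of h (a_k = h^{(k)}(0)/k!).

f: a_k = 0, 3, -3/2, 1, -3/4, 3/5, -1/2, …
g: a_k = 1, 1, 2, 3, 5, 8, 13, …
h₀=f+g: left-lcm gives L₀, ord ≤ 3.
L = (-26 - 70·x - 76·x^2 - 36·x^3 - 12·x^4)·Dx + (-16 - 84·x - 160·x^2 - 144·x^3 - 74·x^4 - 20·x^5)·Dx^2 + (5 + 11·x - x^2 - 23·x^3 - 29·x^4 - 17·x^5 - 4·x^6)·Dx^3  (order 3).
h: a_k = 1, 4, 1/2, 4, 17/4, 43/5, 25/2, …
ICs: h(0) = 1, h′(0) = 4, h′′(0) = 1.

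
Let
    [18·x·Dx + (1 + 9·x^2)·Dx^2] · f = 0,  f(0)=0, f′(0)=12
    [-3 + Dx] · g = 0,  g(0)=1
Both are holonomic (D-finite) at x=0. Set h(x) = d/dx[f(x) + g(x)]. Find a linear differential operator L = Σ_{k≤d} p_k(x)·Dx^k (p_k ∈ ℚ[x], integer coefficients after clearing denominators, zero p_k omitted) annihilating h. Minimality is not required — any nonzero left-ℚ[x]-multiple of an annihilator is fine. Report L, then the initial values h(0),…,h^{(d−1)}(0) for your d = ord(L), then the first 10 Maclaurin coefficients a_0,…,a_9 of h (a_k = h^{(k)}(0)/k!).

L = (18 - 108·x - 162·x^2) + (-9 + 27·x + 27·x^2 - 81·x^3)·Dx + (1 + 3·x + 9·x^2 + 27·x^3)·Dx^2  (order 2).
h: a_k = 15, 9, -189/2, 27/2, 7857/8, 243/40, -699597/80, 729/560, 352721547/4480, 729/4480, …
ICs: h(0) = 15, h′(0) = 9.

f: a_k = 0, 12, 0, -36, 0, 972/5, 0, -8748/7, 0, 8748, …
g: a_k = 1, 3, 9/2, 9/2, 27/8, 81/40, 81/80, 243/560, 729/4480, 243/4480, …
h₀=f+g: left-lcm gives L₀, ord ≤ 3.
Differentiate: ansatz ord ≤ ord L₀ ⇒ L.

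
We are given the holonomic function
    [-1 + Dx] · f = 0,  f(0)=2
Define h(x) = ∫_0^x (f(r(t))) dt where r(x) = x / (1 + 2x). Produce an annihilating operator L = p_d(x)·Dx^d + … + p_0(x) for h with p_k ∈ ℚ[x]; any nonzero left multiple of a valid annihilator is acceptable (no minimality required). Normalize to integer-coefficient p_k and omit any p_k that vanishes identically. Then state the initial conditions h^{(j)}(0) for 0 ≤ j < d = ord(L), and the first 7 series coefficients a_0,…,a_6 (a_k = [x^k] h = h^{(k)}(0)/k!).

f: a_k = 2, 2, 1, 1/3, 1/12, 1/60, 1/360, …
Change of var in L_f (x↦r) gives L₀.
h=∫h₀ ⇒ L = L₀·Dx.
L = -Dx + (1 + 4·x + 4·x^2)·Dx^2  (order 2).
h: a_k = 0, 2, 1, -1, 13/12, -71/60, 49/40, …
ICs: h(0) = 0, h′(0) = 2.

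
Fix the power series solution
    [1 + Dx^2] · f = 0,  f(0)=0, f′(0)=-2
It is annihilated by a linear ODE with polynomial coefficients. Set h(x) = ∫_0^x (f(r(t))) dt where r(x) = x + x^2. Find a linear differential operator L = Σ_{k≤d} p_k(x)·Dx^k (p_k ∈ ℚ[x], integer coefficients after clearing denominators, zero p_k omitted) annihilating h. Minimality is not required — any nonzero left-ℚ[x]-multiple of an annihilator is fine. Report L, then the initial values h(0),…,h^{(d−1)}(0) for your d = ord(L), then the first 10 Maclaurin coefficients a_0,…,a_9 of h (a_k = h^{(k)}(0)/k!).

L = (1 + 6·x + 12·x^2 + 8·x^3)·Dx - 2·Dx^2 + (1 + 2·x)·Dx^3  (order 3).
h: a_k = 0, 0, -1, -2/3, 1/12, 1/5, 59/360, 1/28, -419/20160, -59/3240, …
ICs: h(0) = 0, h′(0) = 0, h′′(0) = -2.

f: a_k = 0, -2, 0, 1/3, 0, -1/60, 0, 1/2520, 0, -1/181440, …
Substitute x→r, Dx→(1/r')Dx; clear ⇒ L₀.
h=∫h₀ ⇒ L = L₀·Dx.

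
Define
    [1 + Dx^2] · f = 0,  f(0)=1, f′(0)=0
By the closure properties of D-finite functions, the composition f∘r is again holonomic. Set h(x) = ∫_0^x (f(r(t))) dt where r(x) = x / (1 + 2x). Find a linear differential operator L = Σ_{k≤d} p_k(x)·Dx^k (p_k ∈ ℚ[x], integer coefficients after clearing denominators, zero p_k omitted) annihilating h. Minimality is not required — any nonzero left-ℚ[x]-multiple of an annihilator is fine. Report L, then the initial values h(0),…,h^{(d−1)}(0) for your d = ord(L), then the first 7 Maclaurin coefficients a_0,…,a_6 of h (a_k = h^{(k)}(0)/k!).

f: a_k = 1, 0, -1/2, 0, 1/24, 0, -1/720, …
f∘r: x↦r, Dx↦Dx/r' in L_f ⇒ L₀.
h=∫h₀ ⇒ L = L₀·Dx.
L = Dx + (4 + 24·x + 48·x^2 + 32·x^3)·Dx^2 + (1 + 8·x + 24·x^2 + 32·x^3 + 16·x^4)·Dx^3  (order 3).
h: a_k = 0, 1, 0, -1/6, 1/2, -143/120, 47/18, …
ICs: h(0) = 0, h′(0) = 1, h′′(0) = 0.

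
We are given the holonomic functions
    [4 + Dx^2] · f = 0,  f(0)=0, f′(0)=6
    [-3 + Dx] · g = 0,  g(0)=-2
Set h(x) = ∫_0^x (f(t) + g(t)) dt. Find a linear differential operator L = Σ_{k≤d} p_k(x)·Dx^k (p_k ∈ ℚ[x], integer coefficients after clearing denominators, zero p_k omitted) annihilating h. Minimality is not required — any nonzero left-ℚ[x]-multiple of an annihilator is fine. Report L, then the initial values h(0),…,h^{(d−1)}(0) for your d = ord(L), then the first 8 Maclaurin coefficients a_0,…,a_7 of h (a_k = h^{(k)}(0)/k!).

L = -12·Dx + 4·Dx^2 - 3·Dx^3 + Dx^4  (order 4).
h: a_k = 0, -2, 0, -3, -13/4, -27/20, -13/24, -81/280, …
ICs: h(0) = 0, h′(0) = -2, h′′(0) = 0, h′′′(0) = -18.

f: a_k = 0, 6, 0, -4, 0, 4/5, 0, -8/105, …
g: a_k = -2, -6, -9, -9, -27/4, -81/20, -81/40, -243/280, …
Sum ⇒ L₀ = lclm(L_f,L_g) in ℚ(x)⟨Dx⟩.
∫: right-multiply L₀ by Dx.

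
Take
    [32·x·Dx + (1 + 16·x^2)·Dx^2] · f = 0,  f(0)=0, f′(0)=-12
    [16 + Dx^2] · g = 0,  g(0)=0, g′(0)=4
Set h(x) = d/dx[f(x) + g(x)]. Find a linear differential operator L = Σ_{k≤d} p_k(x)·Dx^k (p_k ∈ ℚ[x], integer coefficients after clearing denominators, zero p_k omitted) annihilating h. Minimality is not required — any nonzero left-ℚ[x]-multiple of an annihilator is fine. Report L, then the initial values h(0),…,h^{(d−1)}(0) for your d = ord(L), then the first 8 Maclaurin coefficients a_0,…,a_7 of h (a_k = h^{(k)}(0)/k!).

f: a_k = 0, -12, 0, 64, 0, -3072/5, 0, 49152/7, …
g: a_k = 0, 4, 0, -32/3, 0, 128/15, 0, -1024/315, …
h₀=f+g: left-lcm gives L₀, ord ≤ 4.
Derive L from L₀ (diff closure).
L = (-5632·x + 114688·x^3 + 131072·x^5) + (-16 + 1792·x^2 + 36864·x^4 + 65536·x^6)·Dx + (-352·x + 7168·x^3 + 8192·x^5)·Dx^2 + (-1 + 112·x^2 + 2304·x^4 + 4096·x^6)·Dx^3  (order 3).
h: a_k = -8, 0, 160, 0, -9088/3, 0, 2210816/45, 0, …
ICs: h(0) = -8, h′(0) = 0, h′′(0) = 320.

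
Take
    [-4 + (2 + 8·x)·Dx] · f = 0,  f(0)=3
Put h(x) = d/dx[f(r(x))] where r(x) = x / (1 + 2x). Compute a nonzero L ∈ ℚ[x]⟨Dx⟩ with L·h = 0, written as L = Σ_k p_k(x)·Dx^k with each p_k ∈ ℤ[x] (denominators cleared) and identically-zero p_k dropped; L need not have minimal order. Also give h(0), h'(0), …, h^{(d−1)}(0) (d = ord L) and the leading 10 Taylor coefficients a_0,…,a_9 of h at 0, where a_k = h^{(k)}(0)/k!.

f: a_k = 3, 6, -6, 12, -30, 84, -252, 792, -2574, 8580, …
h₀=f(r): pull back L_f along r ⇒ L₀.
Differentiate: ansatz ord ≤ ord L₀ ⇒ L.
L = (-6 - 24·x) + (-1 - 8·x - 12·x^2)·Dx  (order 1).
h: a_k = 6, -36, 180, -888, 4500, -23544, 126504, -693360, 3855492, -21666840, …
ICs: h(0) = 6.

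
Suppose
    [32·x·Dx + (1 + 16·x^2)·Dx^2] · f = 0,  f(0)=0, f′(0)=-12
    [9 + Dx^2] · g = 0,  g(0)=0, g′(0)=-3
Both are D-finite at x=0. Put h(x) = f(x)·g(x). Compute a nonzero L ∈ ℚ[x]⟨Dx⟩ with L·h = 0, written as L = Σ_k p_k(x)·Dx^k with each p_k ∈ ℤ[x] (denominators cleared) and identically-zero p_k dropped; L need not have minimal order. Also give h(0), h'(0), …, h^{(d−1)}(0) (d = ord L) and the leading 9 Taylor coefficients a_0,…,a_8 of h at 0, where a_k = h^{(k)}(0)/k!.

f: a_k = 0, -12, 0, 64, 0, -3072/5, 0, 49152/7, 0, …
g: a_k = 0, -3, 0, 9/2, 0, -81/40, 0, 243/560, 0, …
L₀ := L_f ⊗_s L_g (sym. prod.), ord ≤ 4.
L = (16425 + 696384·x^2 + 2778624·x^4 + 11943936·x^6 + 47775744·x^8) + (23616·x + 543744·x^3 + 3981312·x^5 + 21233664·x^7)·Dx + (2050 + 87168·x^2 + 470016·x^4 + 2654208·x^6 + 10616832·x^8)·Dx^2 + (2624·x + 60416·x^3 + 442368·x^5 + 2359296·x^7)·Dx^3 + (25 + 1088·x^2 + 17920·x^4 + 147456·x^6 + 589824·x^8)·Dx^4  (order 4).
h: a_k = 0, 0, 36, 0, -246, 0, 4311/2, 0, -95859/4, …
ICs: h(0) = 0, h′(0) = 0, h′′(0) = 72, h′′′(0) = 0.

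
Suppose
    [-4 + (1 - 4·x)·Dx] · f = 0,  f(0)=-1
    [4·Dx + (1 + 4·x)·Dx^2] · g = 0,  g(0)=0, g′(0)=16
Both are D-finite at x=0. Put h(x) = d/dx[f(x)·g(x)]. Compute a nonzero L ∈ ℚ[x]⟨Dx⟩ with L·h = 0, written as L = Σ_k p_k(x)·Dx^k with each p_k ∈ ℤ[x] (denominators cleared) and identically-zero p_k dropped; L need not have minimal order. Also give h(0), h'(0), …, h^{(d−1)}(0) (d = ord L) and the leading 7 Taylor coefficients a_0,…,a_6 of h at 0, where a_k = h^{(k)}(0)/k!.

f: a_k = -1, -4, -16, -64, -256, -1024, -4096, …
g: a_k = 0, 16, -32, 256/3, -256, 4096/5, -8192/3, …
L₀ := L_f ⊗_s L_g (sym. prod.), ord ≤ 2.
Differentiate: ansatz ord ≤ ord L₀ ⇒ L.
L = 64 + (4 + 80·x)·Dx + (-1 + 16·x^2)·Dx^2  (order 2).
h: a_k = -16, -64, -640, -7168/3, -48128/3, -303104/5, -5226496/15, …
ICs: h(0) = -16, h′(0) = -64.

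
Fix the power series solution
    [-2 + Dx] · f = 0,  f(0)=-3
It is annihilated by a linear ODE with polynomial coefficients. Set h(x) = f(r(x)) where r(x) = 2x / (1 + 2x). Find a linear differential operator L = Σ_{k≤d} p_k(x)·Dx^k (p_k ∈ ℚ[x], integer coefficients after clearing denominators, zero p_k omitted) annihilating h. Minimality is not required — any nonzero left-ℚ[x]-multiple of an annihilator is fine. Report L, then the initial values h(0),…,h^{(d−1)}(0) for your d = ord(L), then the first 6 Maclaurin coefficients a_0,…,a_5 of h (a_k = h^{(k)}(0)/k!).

f: a_k = -3, -6, -6, -4, -2, -4/5, …
Change of var in L_f (x↦r) gives L₀.
L = -4 + (1 + 4·x + 4·x^2)·Dx  (order 1).
h: a_k = -3, -12, 0, 16, -32, 192/5, …
ICs: h(0) = -3.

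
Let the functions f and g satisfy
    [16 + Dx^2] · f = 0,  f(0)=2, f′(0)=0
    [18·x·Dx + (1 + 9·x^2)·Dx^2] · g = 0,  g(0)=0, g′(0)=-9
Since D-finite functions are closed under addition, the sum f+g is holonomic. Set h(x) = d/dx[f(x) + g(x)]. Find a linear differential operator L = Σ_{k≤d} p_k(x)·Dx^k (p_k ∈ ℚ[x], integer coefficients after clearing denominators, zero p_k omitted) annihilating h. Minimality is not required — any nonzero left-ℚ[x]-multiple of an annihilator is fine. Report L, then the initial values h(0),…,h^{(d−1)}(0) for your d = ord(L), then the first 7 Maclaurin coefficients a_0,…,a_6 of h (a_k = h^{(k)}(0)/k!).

L = (-13248·x + 181440·x^3 + 186624·x^5) + (-16 + 6048·x^2 + 66096·x^4 + 93312·x^6)·Dx + (-828·x + 11340·x^3 + 11664·x^5)·Dx^2 + (-1 + 378·x^2 + 4131·x^4 + 5832·x^6)·Dx^3  (order 3).
h: a_k = -9, -32, 81, 256/3, -729, -1024/15, 6561, …
ICs: h(0) = -9, h′(0) = -32, h′′(0) = 162.

f: a_k = 2, 0, -16, 0, 64/3, 0, -512/45, …
g: a_k = 0, -9, 0, 27, 0, -729/5, 0, …
Weyl lclm of L_f,L_g ⇒ L₀ (ord ≤ 4).
Differentiate: ansatz ord ≤ ord L₀ ⇒ L.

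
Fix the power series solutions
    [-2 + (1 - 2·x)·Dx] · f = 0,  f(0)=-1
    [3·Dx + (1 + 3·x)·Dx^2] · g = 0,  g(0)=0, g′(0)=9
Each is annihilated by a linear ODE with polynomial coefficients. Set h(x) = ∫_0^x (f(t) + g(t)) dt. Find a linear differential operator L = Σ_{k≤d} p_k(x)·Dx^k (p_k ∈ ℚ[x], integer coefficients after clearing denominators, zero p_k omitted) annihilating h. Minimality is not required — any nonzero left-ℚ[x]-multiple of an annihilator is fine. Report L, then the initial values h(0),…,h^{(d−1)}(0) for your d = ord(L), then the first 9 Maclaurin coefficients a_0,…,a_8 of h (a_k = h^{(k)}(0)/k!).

L = (144 + 72·x)·Dx^2 + (6 + 216·x + 144·x^2)·Dx^3 + (-7 - 13·x + 36·x^2 + 36·x^3)·Dx^4  (order 4).
h: a_k = 0, -1, 7/2, -35/6, 19/4, -307/20, 569/30, -857/14, 5665/56, …
ICs: h(0) = 0, h′(0) = -1, h′′(0) = 7, h′′′(0) = -35.

f: a_k = -1, -2, -4, -8, -16, -32, -64, -128, -256, …
g: a_k = 0, 9, -27/2, 27, -243/4, 729/5, -729/2, 6561/7, -19683/8, …
f+g: L₀ = lclm(L_f,L_g), ord ≤ 1+2.
h=∫₀ˣh₀: take L = L₀·Dx.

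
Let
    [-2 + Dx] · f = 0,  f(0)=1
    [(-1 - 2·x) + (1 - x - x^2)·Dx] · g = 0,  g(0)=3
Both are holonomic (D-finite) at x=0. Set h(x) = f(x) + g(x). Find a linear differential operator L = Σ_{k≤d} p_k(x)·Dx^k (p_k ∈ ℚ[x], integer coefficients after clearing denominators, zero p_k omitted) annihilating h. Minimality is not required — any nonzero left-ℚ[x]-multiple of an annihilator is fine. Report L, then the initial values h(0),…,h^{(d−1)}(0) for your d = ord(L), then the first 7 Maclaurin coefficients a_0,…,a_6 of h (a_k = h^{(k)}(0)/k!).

f: a_k = 1, 2, 2, 4/3, 2/3, 4/15, 4/45, …
g: a_k = 3, 3, 6, 9, 15, 24, 39, …
L₀ := lclm(L_f,L_g); ord L₀ ≤ 1+1.
L = (4 + 8·x + 24·x^2 + 8·x^3) + (-14·x - 10·x^2 + 8·x^3 + 4·x^4)·Dx + (-1 + 5·x - x^2 - 6·x^3 - 2·x^4)·Dx^2  (order 2).
h: a_k = 4, 5, 8, 31/3, 47/3, 364/15, 1759/45, …
ICs: h(0) = 4, h′(0) = 5.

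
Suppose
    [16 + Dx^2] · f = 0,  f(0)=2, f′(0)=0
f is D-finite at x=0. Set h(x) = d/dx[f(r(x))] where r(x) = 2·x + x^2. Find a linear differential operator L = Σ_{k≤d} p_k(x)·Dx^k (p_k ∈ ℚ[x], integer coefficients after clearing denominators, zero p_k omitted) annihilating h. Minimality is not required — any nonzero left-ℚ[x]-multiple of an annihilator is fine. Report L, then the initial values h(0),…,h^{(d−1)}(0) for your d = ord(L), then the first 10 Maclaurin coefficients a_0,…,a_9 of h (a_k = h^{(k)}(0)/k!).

L = (67 + 256·x + 384·x^2 + 256·x^3 + 64·x^4) + (-3 - 3·x)·Dx + (1 + 2·x + x^2)·Dx^2  (order 2).
h: a_k = 0, -128, -192, 3904/3, 10240/3, -19456/15, -211456/15, -4730368/315, 475136/35, 129019904/2835, …
ICs: h(0) = 0, h′(0) = -128.

f: a_k = 2, 0, -16, 0, 64/3, 0, -512/45, 0, 1024/315, 0, …
h₀=f(r): pull back L_f along r ⇒ L₀.
Derive L from L₀ (diff closure).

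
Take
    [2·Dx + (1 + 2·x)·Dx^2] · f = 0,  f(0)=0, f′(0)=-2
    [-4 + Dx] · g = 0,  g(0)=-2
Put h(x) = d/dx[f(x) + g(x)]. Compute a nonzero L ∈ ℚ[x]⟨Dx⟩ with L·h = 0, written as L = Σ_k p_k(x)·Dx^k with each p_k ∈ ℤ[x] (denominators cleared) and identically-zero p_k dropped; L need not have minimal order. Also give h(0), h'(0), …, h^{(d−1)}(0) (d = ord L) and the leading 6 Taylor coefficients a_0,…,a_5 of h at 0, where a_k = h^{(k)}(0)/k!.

L = (-32 - 32·x) + (-4 - 32·x - 32·x^2)·Dx + (3 + 10·x + 8·x^2)·Dx^2  (order 2).
h: a_k = -10, -28, -72, -208/3, -352/3, -64/15, …
ICs: h(0) = -10, h′(0) = -28.

f: a_k = 0, -2, 2, -8/3, 4, -32/5, …
g: a_k = -2, -8, -16, -64/3, -64/3, -256/15, …
f+g: L₀ = lclm(L_f,L_g), ord ≤ 2+1.
Derive L from L₀ (diff closure).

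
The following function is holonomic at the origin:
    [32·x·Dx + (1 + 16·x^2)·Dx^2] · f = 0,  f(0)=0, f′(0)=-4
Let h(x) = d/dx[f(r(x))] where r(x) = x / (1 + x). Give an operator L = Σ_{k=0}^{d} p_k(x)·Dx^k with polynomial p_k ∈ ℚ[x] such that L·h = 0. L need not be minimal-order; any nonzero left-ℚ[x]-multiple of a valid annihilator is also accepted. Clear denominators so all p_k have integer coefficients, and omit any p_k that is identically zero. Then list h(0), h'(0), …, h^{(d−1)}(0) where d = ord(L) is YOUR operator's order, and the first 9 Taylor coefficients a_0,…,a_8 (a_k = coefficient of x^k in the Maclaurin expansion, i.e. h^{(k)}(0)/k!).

f: a_k = 0, -4, 0, 64/3, 0, -1024/5, 0, 16384/7, 0, …
Substitute x→r, Dx→(1/r')Dx; clear ⇒ L₀.
h₀' ⇒ L via d/dx closure of L₀.
L = (2 + 34·x) + (1 + 2·x + 17·x^2)·Dx  (order 1).
h: a_k = -4, 8, 52, -240, -404, 4888, -2908, -77280, 203996, …
ICs: h(0) = -4.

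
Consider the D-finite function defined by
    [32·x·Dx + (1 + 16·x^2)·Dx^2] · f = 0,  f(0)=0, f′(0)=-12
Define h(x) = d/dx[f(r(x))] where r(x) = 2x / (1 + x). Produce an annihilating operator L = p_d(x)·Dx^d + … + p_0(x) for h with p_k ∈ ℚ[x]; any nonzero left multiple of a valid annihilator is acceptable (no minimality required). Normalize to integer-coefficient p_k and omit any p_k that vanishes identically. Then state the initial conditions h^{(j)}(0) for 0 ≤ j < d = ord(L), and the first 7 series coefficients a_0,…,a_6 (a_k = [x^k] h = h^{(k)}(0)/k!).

f: a_k = 0, -12, 0, 64, 0, -3072/5, 0, …
f∘r: x↦r, Dx↦Dx/r' in L_f ⇒ L₀.
Differentiate: ansatz ord ≤ ord L₀ ⇒ L.
L = (2 + 130·x) + (1 + 2·x + 65·x^2)·Dx  (order 1).
h: a_k = -24, 48, 1464, -6048, -83064, 559248, 4280664, …
ICs: h(0) = -24.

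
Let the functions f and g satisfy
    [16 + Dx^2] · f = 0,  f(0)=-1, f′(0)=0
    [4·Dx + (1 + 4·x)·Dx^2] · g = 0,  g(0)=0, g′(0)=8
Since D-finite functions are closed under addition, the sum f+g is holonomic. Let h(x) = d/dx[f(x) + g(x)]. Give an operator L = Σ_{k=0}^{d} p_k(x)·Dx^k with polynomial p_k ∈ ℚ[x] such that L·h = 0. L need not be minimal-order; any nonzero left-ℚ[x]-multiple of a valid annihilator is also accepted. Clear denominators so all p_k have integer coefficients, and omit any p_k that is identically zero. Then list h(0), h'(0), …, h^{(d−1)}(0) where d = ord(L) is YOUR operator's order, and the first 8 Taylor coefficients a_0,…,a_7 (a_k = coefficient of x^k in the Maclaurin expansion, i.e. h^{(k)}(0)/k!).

L = (448 + 512·x + 1024·x^2) + (48 + 320·x + 768·x^2 + 1024·x^3)·Dx + (28 + 32·x + 64·x^2)·Dx^2 + (3 + 20·x + 48·x^2 + 64·x^3)·Dx^3  (order 3).
h: a_k = 8, -16, 128, -1664/3, 2048, -122368/15, 32768, -41291776/315, …
ICs: h(0) = 8, h′(0) = -16, h′′(0) = 256.

f: a_k = -1, 0, 8, 0, -32/3, 0, 256/45, 0, …
g: a_k = 0, 8, -16, 128/3, -128, 2048/5, -4096/3, 32768/7, …
Weyl lclm of L_f,L_g ⇒ L₀ (ord ≤ 4).
Differentiate: ansatz ord ≤ ord L₀ ⇒ L.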